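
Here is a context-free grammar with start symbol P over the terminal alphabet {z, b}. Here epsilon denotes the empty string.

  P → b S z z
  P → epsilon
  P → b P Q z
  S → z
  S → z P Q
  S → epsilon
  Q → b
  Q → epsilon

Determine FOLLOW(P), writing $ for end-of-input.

FIRST(P): from P→b S z z we get {b}; from P→epsilon we get {epsilon}; from P→b P Q z we get {b}. So FIRST(P) = {epsilon, b}.
FIRST(S): from S→z we get {z}; from S→z P Q we get {z}; from S→epsilon we get {epsilon}. So FIRST(S) = {epsilon, z}.
FIRST(Q): from Q→b we get {b}; from Q→epsilon we get {epsilon}. So FIRST(Q) = {epsilon, b}.
FOLLOW(P) includes $ since P is the start symbol.
FOLLOW(S): in P→b S z z, S is followed by z z with FIRST {z}. Thus FOLLOW(S) = {z}.
FOLLOW(P): in P→b P Q z, P is followed by Q z with FIRST {b, z}; in S→z P Q, P is followed by Q with FIRST {epsilon, b}; in S→z P Q, the suffix after P is nullable, so FOLLOW(P) ⊇ FOLLOW(S) = {z}. Thus FOLLOW(P) = {$, b, z}.
FOLLOW(Q): in P→b P Q z, Q is followed by z with FIRST {z}; in S→z P Q, the suffix after Q is empty, so FOLLOW(Q) ⊇ FOLLOW(S) = {z}. Thus FOLLOW(Q) = {z}.

{$, b, z}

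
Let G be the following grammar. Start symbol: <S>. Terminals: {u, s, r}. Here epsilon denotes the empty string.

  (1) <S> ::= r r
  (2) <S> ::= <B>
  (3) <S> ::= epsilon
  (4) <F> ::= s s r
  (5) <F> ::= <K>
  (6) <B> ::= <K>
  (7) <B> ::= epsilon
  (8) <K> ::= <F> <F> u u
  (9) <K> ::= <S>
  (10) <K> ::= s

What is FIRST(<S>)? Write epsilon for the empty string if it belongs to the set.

FIRST(<S>) = {epsilon, r, s, u}  (via <B>)
FIRST(<F>) = {epsilon, r, s, u}  (via <K>)
FIRST(<K>) = {epsilon, r, s, u}  (via <F> <F> u u, <S>)
FIRST(<B>) = {epsilon, r, s, u}  (via <K>)

{epsilon, r, s, u}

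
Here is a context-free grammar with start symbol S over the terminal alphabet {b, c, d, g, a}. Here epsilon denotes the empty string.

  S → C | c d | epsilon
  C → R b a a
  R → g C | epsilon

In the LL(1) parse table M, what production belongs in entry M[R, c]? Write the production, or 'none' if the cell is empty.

none

FIRST(R): from R→g C we get {g}; from R→epsilon we get {epsilon}. So FIRST(R) = {epsilon, g}.
FIRST(C): from C→R b a a we get {b, g}. So FIRST(C) = {b, g}.
FIRST(S): from S→C we get {b, g}; from S→c d we get {c}; from S→epsilon we get {epsilon}. So FIRST(S) = {epsilon, b, c, g}.
FOLLOW(S) includes $ since S is the start symbol.
FOLLOW(R): in C→R b a a, R is followed by b a a with FIRST {b}. Thus FOLLOW(R) = {b}.
For R → g C: FIRST(g C) = {g}, so it goes in M[R, t] for t ∈ {g}.
For R → epsilon: FIRST(epsilon) = {epsilon}, so it goes in M[R, t] for t ∈ {}; since epsilon ∈ FIRST, also for every t ∈ FOLLOW(R) = {b}.
None of these place a production in M[R, c].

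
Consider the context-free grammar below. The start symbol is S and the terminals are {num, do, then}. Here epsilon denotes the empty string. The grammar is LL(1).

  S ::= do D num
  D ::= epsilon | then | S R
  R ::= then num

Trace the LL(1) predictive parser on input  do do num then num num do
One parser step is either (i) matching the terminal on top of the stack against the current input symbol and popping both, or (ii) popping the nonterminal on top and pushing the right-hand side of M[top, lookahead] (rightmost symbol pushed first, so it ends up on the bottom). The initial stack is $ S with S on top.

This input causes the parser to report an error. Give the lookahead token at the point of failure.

do

step 1: stack=$ S  input=do do num then num num do $  — expand S ::= do D num
step 2: stack=$ num D do  input=do do num then num num do $  — match do
step 3: stack=$ num D  input=do num then num num do $  — expand D ::= S R
step 4: stack=$ num R S  input=do num then num num do $  — expand S ::= do D num
step 5: stack=$ num R num D do  input=do num then num num do $  — match do
step 6: stack=$ num R num D  input=num then num num do $  — expand D ::= epsilon
step 7: stack=$ num R num  input=num then num num do $  — match num
step 8: stack=$ num R  input=then num num do $  — expand R ::= then num
step 9: stack=$ num num then  input=then num num do $  — match then
step 10: stack=$ num num  input=num num do $  — match num
step 11: stack=$ num  input=num do $  — match num
step 12: stack=$  input=do $  — error: stack empty but input remains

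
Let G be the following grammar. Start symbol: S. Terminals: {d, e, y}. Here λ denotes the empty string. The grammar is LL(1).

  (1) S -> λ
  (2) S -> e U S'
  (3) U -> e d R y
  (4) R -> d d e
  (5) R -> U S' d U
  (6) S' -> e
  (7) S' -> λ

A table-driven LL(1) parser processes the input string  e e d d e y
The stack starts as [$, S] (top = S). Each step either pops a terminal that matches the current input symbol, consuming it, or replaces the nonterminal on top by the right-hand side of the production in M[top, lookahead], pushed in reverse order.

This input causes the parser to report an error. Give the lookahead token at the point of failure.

step 1: stack=$ S  input=e e d d e y $  — expand S -> e U S'
step 2: stack=$ S' U e  input=e e d d e y $  — match e
step 3: stack=$ S' U  input=e d d e y $  — expand U -> e d R y
step 4: stack=$ S' y R d e  input=e d d e y $  — match e
step 5: stack=$ S' y R d  input=d d e y $  — match d
step 6: stack=$ S' y R  input=d e y $  — expand R -> d d e
step 7: stack=$ S' y e d d  input=d e y $  — match d
step 8: stack=$ S' y e d  input=e y $  — error: top is terminal d but lookahead is e

e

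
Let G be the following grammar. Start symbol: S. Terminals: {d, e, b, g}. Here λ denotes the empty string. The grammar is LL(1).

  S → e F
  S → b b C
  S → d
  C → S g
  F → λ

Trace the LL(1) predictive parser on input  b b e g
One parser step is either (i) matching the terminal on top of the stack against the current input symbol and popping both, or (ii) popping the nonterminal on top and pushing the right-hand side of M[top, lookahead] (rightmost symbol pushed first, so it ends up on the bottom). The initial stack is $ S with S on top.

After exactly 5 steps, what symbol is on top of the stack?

e

step 1: stack=$ S  input=b b e g $  — expand S → b b C
step 2: stack=$ C b b  input=b b e g $  — match b
step 3: stack=$ C b  input=b e g $  — match b
step 4: stack=$ C  input=e g $  — expand C → S g
step 5: stack=$ g S  input=e g $  — expand S → e F
Stack after step 5: $ g F e (top = e).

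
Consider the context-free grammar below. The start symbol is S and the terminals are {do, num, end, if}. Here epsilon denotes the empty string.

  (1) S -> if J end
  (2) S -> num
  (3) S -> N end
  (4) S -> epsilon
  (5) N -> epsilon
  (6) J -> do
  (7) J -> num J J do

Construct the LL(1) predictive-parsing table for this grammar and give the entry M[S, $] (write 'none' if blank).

FIRST(N) = {epsilon}
FIRST(J) = {do, num}
FIRST(S) = {epsilon, end, if, num}  (via N end)
FOLLOW(S) includes $ since S is the start symbol.
FOLLOW(S): S appears on no right-hand side. Thus FOLLOW(S) = {$}.
For S -> if J end: FIRST(if J end) = {if}, so it goes in M[S, t] for t ∈ {if}.
For S -> num: FIRST(num) = {num}, so it goes in M[S, t] for t ∈ {num}.
For S -> N end: FIRST(N end) = {end}, so it goes in M[S, t] for t ∈ {end}.
For S -> epsilon: FIRST(epsilon) = {epsilon}, so it goes in M[S, t] for t ∈ {}; since epsilon ∈ FIRST, also for every t ∈ FOLLOW(S) = {$}.

S -> epsilon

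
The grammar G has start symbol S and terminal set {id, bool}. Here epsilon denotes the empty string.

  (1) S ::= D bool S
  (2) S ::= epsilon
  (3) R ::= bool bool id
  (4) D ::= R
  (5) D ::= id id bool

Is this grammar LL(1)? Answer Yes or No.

FIRST(S) = {epsilon, bool, id}
FIRST(R) = {bool}
FIRST(D) = {bool, id}
FOLLOW(S) = {$}
FOLLOW(R) = {bool}
FOLLOW(D) = {bool}
Each cell of M receives at most one production.

Yes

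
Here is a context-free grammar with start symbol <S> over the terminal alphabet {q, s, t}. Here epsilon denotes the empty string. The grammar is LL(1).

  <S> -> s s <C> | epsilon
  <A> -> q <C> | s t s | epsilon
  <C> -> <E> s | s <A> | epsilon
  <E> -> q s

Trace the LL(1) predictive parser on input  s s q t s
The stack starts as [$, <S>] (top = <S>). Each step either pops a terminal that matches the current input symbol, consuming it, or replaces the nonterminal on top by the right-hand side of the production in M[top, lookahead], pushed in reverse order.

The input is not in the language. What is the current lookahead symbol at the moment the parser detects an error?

step 1: stack=$ <S>  input=s s q t s $  — expand <S> -> s s <C>
step 2: stack=$ <C> s s  input=s s q t s $  — match s
step 3: stack=$ <C> s  input=s q t s $  — match s
step 4: stack=$ <C>  input=q t s $  — expand <C> -> <E> s
step 5: stack=$ s <E>  input=q t s $  — expand <E> -> q s
step 6: stack=$ s s q  input=q t s $  — match q
step 7: stack=$ s s  input=t s $  — error: top is terminal s but lookahead is t

t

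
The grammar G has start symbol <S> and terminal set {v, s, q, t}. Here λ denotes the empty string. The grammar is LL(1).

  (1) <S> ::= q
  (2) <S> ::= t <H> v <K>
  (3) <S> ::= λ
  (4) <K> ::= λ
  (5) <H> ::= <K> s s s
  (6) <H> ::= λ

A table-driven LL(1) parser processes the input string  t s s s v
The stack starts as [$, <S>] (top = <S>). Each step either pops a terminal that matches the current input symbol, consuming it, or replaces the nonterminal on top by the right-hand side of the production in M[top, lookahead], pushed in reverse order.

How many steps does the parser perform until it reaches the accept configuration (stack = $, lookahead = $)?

9

step 1: stack=$ <S>  input=t s s s v $  — expand <S> ::= t <H> v <K>
step 2: stack=$ <K> v <H> t  input=t s s s v $  — match t
step 3: stack=$ <K> v <H>  input=s s s v $  — expand <H> ::= <K> s s s
step 4: stack=$ <K> v s s s <K>  input=s s s v $  — expand <K> ::= λ
step 5: stack=$ <K> v s s s  input=s s s v $  — match s
step 6: stack=$ <K> v s s  input=s s v $  — match s
step 7: stack=$ <K> v s  input=s v $  — match s
step 8: stack=$ <K> v  input=v $  — match v
step 9: stack=$ <K>  input=$  — expand <K> ::= λ
Accept reached after 9 steps.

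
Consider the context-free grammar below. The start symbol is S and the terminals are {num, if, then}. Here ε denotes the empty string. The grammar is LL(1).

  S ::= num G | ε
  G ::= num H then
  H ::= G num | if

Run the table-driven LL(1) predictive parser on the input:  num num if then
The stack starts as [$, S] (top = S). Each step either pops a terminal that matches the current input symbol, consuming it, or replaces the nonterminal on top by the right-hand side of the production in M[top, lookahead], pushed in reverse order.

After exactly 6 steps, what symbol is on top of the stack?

     Stack         Input              Action
  1  $ S           num num if then $  expand S ::= num G
  2  $ G num       num num if then $  match num
  3  $ G           num if then $      expand G ::= num H then
  4  $ then H num  num if then $      match num
  5  $ then H      if then $          expand H ::= if
  6  $ then if     if then $          match if
Stack after step 6: $ then (top = then).

then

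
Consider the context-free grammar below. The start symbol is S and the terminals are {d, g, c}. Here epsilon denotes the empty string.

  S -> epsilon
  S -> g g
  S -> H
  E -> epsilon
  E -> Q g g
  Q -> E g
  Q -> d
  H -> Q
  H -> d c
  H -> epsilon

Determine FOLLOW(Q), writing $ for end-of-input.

{$, g}

FIRST(S): from S->epsilon we get {epsilon}; from S->g g we get {g}; from S->H we get {epsilon, d, g}. So FIRST(S) = {epsilon, d, g}.
FIRST(E): from E->epsilon we get {epsilon}; from E->Q g g we get {d, g}. So FIRST(E) = {epsilon, d, g}.
FIRST(Q): from Q->E g we get {d, g}; from Q->d we get {d}. So FIRST(Q) = {d, g}.
FIRST(H): from H->Q we get {d, g}; from H->d c we get {d}; from H->epsilon we get {epsilon}. So FIRST(H) = {epsilon, d, g}.
FOLLOW(S) includes $ since S is the start symbol.
FOLLOW(S): S appears on no right-hand side. Thus FOLLOW(S) = {$}.
FOLLOW(E): in Q->E g, E is followed by g with FIRST {g}. Thus FOLLOW(E) = {g}.
FOLLOW(H): in S->H, the suffix after H is empty, so FOLLOW(H) ⊇ FOLLOW(S) = {$}. Thus FOLLOW(H) = {$}.
FOLLOW(Q): in E->Q g g, Q is followed by g g with FIRST {g}; in H->Q, the suffix after Q is empty, so FOLLOW(Q) ⊇ FOLLOW(H) = {$}. Thus FOLLOW(Q) = {$, g}.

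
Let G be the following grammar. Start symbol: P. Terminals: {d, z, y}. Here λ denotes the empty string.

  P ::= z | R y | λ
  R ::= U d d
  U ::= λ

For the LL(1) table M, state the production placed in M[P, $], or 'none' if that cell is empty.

FIRST(U): from U::=λ we get {λ}. So FIRST(U) = {λ}.
FIRST(R): from R::=U d d we get {d}. So FIRST(R) = {d}.
FIRST(P): from P::=z we get {z}; from P::=R y we get {d}; from P::=λ we get {λ}. So FIRST(P) = {λ, d, z}.
FOLLOW(P) includes $ since P is the start symbol.
FOLLOW(P): P appears on no right-hand side. Thus FOLLOW(P) = {$}.
For P ::= z: FIRST(z) = {z}, so it goes in M[P, t] for t ∈ {z}.
For P ::= R y: FIRST(R y) = {d}, so it goes in M[P, t] for t ∈ {d}.
For P ::= λ: FIRST(λ) = {λ}, so it goes in M[P, t] for t ∈ {}; since λ ∈ FIRST, also for every t ∈ FOLLOW(P) = {$}.

P ::= λ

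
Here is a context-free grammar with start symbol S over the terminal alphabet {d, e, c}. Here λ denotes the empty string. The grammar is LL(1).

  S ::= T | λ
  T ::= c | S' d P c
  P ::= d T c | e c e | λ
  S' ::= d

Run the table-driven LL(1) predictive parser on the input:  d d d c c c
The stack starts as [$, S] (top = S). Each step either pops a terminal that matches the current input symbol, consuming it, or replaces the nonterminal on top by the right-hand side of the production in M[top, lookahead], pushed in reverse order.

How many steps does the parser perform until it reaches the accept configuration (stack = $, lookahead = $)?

      Stack       Input          Action
   1  $ S         d d d c c c $  expand S ::= T
   2  $ T         d d d c c c $  expand T ::= S' d P c
   3  $ c P d S'  d d d c c c $  expand S' ::= d
   4  $ c P d d   d d d c c c $  match d
   5  $ c P d     d d c c c $    match d
   6  $ c P       d c c c $      expand P ::= d T c
   7  $ c c T d   d c c c $      match d
   8  $ c c T     c c c $        expand T ::= c
   9  $ c c c     c c c $        match c
  10  $ c c       c c $          match c
  11  $ c         c $            match c
Accept reached after 11 steps.

11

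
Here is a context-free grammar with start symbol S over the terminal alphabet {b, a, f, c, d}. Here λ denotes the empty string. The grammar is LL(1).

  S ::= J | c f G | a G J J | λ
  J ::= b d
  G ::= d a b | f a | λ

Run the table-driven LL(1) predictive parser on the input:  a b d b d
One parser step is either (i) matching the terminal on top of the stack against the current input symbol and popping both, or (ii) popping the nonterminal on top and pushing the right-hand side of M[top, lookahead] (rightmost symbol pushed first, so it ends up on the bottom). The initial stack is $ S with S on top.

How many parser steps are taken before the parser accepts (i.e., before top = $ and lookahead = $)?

     Stack      Input        Action
  1  $ S        a b d b d $  expand S ::= a G J J
  2  $ J J G a  a b d b d $  match a
  3  $ J J G    b d b d $    expand G ::= λ
  4  $ J J      b d b d $    expand J ::= b d
  5  $ J d b    b d b d $    match b
  6  $ J d      d b d $      match d
  7  $ J        b d $        expand J ::= b d
  8  $ d b      b d $        match b
  9  $ d        d $          match d
Accept reached after 9 steps.

9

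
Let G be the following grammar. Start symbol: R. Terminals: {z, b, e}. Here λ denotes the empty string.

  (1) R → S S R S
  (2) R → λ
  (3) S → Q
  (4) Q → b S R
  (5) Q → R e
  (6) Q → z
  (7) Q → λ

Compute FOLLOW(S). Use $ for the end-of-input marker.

{$, b, e, z}

FIRST(R): from R→S S R S we get {λ, b, e, z}; from R→λ we get {λ}. So FIRST(R) = {λ, b, e, z}.
FIRST(Q): from Q→b S R we get {b}; from Q→R e we get {b, e, z}; from Q→z we get {z}; from Q→λ we get {λ}. So FIRST(Q) = {λ, b, e, z}.
FIRST(S): from S→Q we get {λ, b, e, z}. So FIRST(S) = {λ, b, e, z}.
FOLLOW(R) includes $ since R is the start symbol.
FOLLOW(R): in R→S S R S, R is followed by S with FIRST {λ, b, e, z}; in R→S S R S, the suffix after R is nullable (adds nothing new); in Q→b S R, the suffix after R is empty, so FOLLOW(R) ⊇ FOLLOW(Q) = {$, b, e, z}; in Q→R e, R is followed by e with FIRST {e}. Thus FOLLOW(R) = {$, b, e, z}.
FOLLOW(S): in R→S S R S (occurrence 1), S is followed by S R S with FIRST {λ, b, e, z}; in R→S S R S (occurrence 1), the suffix after S is nullable, so FOLLOW(S) ⊇ FOLLOW(R) = {$, b, e, z}; in R→S S R S (occurrence 2), S is followed by R S with FIRST {λ, b, e, z}; in R→S S R S (occurrence 2), the suffix after S is nullable, so FOLLOW(S) ⊇ FOLLOW(R) = {$, b, e, z}; in R→S S R S (occurrence 3), the suffix after S is empty, so FOLLOW(S) ⊇ FOLLOW(R) = {$, b, e, z}; in Q→b S R, S is followed by R with FIRST {λ, b, e, z}; in Q→b S R, the suffix after S is nullable, so FOLLOW(S) ⊇ FOLLOW(Q) = {$, b, e, z}. Thus FOLLOW(S) = {$, b, e, z}.
FOLLOW(Q): in S→Q, the suffix after Q is empty, so FOLLOW(Q) ⊇ FOLLOW(S) = {$, b, e, z}. Thus FOLLOW(Q) = {$, b, e, z}.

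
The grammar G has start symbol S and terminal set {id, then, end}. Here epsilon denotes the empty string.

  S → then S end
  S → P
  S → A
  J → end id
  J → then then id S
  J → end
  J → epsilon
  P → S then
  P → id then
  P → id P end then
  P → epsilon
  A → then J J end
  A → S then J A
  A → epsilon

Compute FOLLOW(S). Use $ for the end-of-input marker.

FIRST(J) = {epsilon, end, then}
FIRST(S) = {epsilon, id, then}  (via P, A)
FIRST(P) = {epsilon, id, then}  (via S then)
FIRST(A) = {epsilon, id, then}  (via S then J A)
FOLLOW(S) includes $ since S is the start symbol.
FOLLOW(S): in S→then S end, S is followed by end with FIRST {end}; in J→then then id S, the suffix after S is empty, so FOLLOW(S) ⊇ FOLLOW(J) = {$, end, id, then}; in P→S then, S is followed by then with FIRST {then}; in A→S then J A, S is followed by then J A with FIRST {then}. Thus FOLLOW(S) = {$, end, id, then}.
FOLLOW(P): in S→P, the suffix after P is empty, so FOLLOW(P) ⊇ FOLLOW(S) = {$, end, id, then}; in P→id P end then, P is followed by end then with FIRST {end}. Thus FOLLOW(P) = {$, end, id, then}.
FOLLOW(A): in S→A, the suffix after A is empty, so FOLLOW(A) ⊇ FOLLOW(S) = {$, end, id, then}; in A→S then J A, the suffix after A is empty (adds nothing new). Thus FOLLOW(A) = {$, end, id, then}.
FOLLOW(J): in A→then J J end (occurrence 1), J is followed by J end with FIRST {end, then}; in A→then J J end (occurrence 2), J is followed by end with FIRST {end}; in A→S then J A, J is followed by A with FIRST {epsilon, id, then}; in A→S then J A, the suffix after J is nullable, so FOLLOW(J) ⊇ FOLLOW(A) = {$, end, id, then}. Thus FOLLOW(J) = {$, end, id, then}.

{$, end, id, then}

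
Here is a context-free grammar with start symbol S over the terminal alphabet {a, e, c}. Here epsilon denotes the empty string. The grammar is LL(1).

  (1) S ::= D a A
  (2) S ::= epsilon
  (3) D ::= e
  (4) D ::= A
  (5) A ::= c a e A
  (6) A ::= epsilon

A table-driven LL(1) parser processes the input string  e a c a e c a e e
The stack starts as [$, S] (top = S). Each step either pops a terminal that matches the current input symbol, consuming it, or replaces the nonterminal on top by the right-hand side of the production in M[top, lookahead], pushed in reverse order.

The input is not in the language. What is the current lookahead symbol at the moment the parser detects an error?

      Stack      Input                Action
   1  $ S        e a c a e c a e e $  expand S ::= D a A
   2  $ A a D    e a c a e c a e e $  expand D ::= e
   3  $ A a e    e a c a e c a e e $  match e
   4  $ A a      a c a e c a e e $    match a
   5  $ A        c a e c a e e $      expand A ::= c a e A
   6  $ A e a c  c a e c a e e $      match c
   7  $ A e a    a e c a e e $        match a
   8  $ A e      e c a e e $          match e
   9  $ A        c a e e $            expand A ::= c a e A
  10  $ A e a c  c a e e $            match c
  11  $ A e a    a e e $              match a
  12  $ A e      e e $                match e
  13  $ A        e $                  error: M[A, e] is empty

e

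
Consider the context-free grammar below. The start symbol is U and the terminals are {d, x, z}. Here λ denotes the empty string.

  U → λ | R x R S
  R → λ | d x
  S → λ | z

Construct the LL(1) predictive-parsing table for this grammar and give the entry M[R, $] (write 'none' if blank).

FIRST(R) = {λ, d}
FIRST(S) = {λ, z}
FIRST(U) = {λ, d, x}  (via R x R S)
FOLLOW(U) includes $ since U is the start symbol.
FOLLOW(U): U appears on no right-hand side. Thus FOLLOW(U) = {$}.
FOLLOW(R): in U→R x R S (occurrence 1), R is followed by x R S with FIRST {x}; in U→R x R S (occurrence 2), R is followed by S with FIRST {λ, z}; in U→R x R S (occurrence 2), the suffix after R is nullable, so FOLLOW(R) ⊇ FOLLOW(U) = {$}. Thus FOLLOW(R) = {$, x, z}.
For R → λ: FIRST(λ) = {λ}, so it goes in M[R, t] for t ∈ {}; since λ ∈ FIRST, also for every t ∈ FOLLOW(R) = {$, x, z}.
For R → d x: FIRST(d x) = {d}, so it goes in M[R, t] for t ∈ {d}.

R → λ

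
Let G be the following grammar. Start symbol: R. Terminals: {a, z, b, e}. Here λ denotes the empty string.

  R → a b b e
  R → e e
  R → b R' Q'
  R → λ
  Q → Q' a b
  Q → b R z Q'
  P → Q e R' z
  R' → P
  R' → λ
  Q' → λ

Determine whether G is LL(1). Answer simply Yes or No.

Yes

FIRST(R) = {λ, a, b, e}
FIRST(Q) = {a, b}
FIRST(P) = {a, b}
FIRST(R') = {λ, a, b}
FIRST(Q') = {λ}
FOLLOW(R) = {$, z}
FOLLOW(Q) = {e}
FOLLOW(P) = {$, z}
FOLLOW(R') = {$, z}
FOLLOW(Q') = {$, a, e, z}
Each cell of M receives at most one production.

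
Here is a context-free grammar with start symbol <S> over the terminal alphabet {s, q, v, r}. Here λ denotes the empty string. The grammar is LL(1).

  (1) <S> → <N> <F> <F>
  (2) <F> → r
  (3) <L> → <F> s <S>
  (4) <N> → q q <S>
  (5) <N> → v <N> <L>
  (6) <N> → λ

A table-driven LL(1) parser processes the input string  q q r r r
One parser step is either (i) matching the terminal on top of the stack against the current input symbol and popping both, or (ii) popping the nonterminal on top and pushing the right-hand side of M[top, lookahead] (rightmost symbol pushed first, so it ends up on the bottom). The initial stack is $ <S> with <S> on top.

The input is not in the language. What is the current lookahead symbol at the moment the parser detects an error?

$

step 1: stack=$ <S>  input=q q r r r $  — expand <S> → <N> <F> <F>
step 2: stack=$ <F> <F> <N>  input=q q r r r $  — expand <N> → q q <S>
step 3: stack=$ <F> <F> <S> q q  input=q q r r r $  — match q
step 4: stack=$ <F> <F> <S> q  input=q r r r $  — match q
step 5: stack=$ <F> <F> <S>  input=r r r $  — expand <S> → <N> <F> <F>
step 6: stack=$ <F> <F> <F> <F> <N>  input=r r r $  — expand <N> → λ
step 7: stack=$ <F> <F> <F> <F>  input=r r r $  — expand <F> → r
step 8: stack=$ <F> <F> <F> r  input=r r r $  — match r
step 9: stack=$ <F> <F> <F>  input=r r $  — expand <F> → r
step 10: stack=$ <F> <F> r  input=r r $  — match r
step 11: stack=$ <F> <F>  input=r $  — expand <F> → r
step 12: stack=$ <F> r  input=r $  — match r
step 13: stack=$ <F>  input=$  — error: M[<F>, $] is empty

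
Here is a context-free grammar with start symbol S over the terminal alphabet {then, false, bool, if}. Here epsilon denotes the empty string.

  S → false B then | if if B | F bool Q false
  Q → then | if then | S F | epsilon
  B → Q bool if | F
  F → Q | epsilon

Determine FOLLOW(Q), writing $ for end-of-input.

{$, bool, false, if, then}

FIRST(S) = {bool, false, if, then}  (via F bool Q false)
FIRST(Q) = {epsilon, bool, false, if, then}  (via S F)
FIRST(F) = {epsilon, bool, false, if, then}  (via Q)
FIRST(B) = {epsilon, bool, false, if, then}  (via Q bool if, F)
FOLLOW(S) includes $ since S is the start symbol.
FOLLOW(S): in Q→S F, S is followed by F with FIRST {epsilon, bool, false, if, then}; in Q→S F, the suffix after S is nullable, so FOLLOW(S) ⊇ FOLLOW(Q) = {$, bool, false, if, then}. Thus FOLLOW(S) = {$, bool, false, if, then}.
FOLLOW(B): in S→false B then, B is followed by then with FIRST {then}; in S→if if B, the suffix after B is empty, so FOLLOW(B) ⊇ FOLLOW(S) = {$, bool, false, if, then}. Thus FOLLOW(B) = {$, bool, false, if, then}.
FOLLOW(Q): in S→F bool Q false, Q is followed by false with FIRST {false}; in B→Q bool if, Q is followed by bool if with FIRST {bool}; in F→Q, the suffix after Q is empty, so FOLLOW(Q) ⊇ FOLLOW(F) = {$, bool, false, if, then}. Thus FOLLOW(Q) = {$, bool, false, if, then}.
FOLLOW(F): in S→F bool Q false, F is followed by bool Q false with FIRST {bool}; in Q→S F, the suffix after F is empty, so FOLLOW(F) ⊇ FOLLOW(Q) = {$, bool, false, if, then}; in B→F, the suffix after F is empty, so FOLLOW(F) ⊇ FOLLOW(B) = {$, bool, false, if, then}. Thus FOLLOW(F) = {$, bool, false, if, then}.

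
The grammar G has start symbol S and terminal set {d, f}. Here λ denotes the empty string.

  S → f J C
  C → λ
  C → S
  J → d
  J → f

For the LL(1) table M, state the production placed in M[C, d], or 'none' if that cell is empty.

FIRST(S): from S→f J C we get {f}. So FIRST(S) = {f}.
FIRST(J): from J→d we get {d}; from J→f we get {f}. So FIRST(J) = {d, f}.
FIRST(C): from C→λ we get {λ}; from C→S we get {f}. So FIRST(C) = {λ, f}.
FOLLOW(S) includes $ since S is the start symbol.
FOLLOW(S): in C→S, the suffix after S is empty, so FOLLOW(S) ⊇ FOLLOW(C) = {$}. Thus FOLLOW(S) = {$}.
FOLLOW(C): in S→f J C, the suffix after C is empty, so FOLLOW(C) ⊇ FOLLOW(S) = {$}. Thus FOLLOW(C) = {$}.
For C → λ: FIRST(λ) = {λ}, so it goes in M[C, t] for t ∈ {}; since λ ∈ FIRST, also for every t ∈ FOLLOW(C) = {$}.
For C → S: FIRST(S) = {f}, so it goes in M[C, t] for t ∈ {f}.
None of these place a production in M[C, d].

none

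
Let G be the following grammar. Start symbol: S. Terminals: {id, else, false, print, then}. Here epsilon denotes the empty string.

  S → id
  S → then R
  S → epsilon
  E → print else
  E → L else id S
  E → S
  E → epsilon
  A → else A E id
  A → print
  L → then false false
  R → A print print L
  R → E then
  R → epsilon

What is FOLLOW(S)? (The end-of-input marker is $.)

FIRST(S): from S→id we get {id}; from S→then R we get {then}; from S→epsilon we get {epsilon}. So FIRST(S) = {epsilon, id, then}.
FIRST(A): from A→else A E id we get {else}; from A→print we get {print}. So FIRST(A) = {else, print}.
FIRST(L): from L→then false false we get {then}. So FIRST(L) = {then}.
FIRST(E): from E→print else we get {print}; from E→L else id S we get {then}; from E→S we get {epsilon, id, then}; from E→epsilon we get {epsilon}. So FIRST(E) = {epsilon, id, print, then}.
FIRST(R): from R→A print print L we get {else, print}; from R→E then we get {id, print, then}; from R→epsilon we get {epsilon}. So FIRST(R) = {epsilon, else, id, print, then}.
FOLLOW(S) includes $ since S is the start symbol.
FOLLOW(E): in A→else A E id, E is followed by id with FIRST {id}; in R→E then, E is followed by then with FIRST {then}. Thus FOLLOW(E) = {id, then}.
FOLLOW(S): in E→L else id S, the suffix after S is empty, so FOLLOW(S) ⊇ FOLLOW(E) = {id, then}; in E→S, the suffix after S is empty, so FOLLOW(S) ⊇ FOLLOW(E) = {id, then}. Thus FOLLOW(S) = {$, id, then}.
FOLLOW(A): in A→else A E id, A is followed by E id with FIRST {id, print, then}; in R→A print print L, A is followed by print print L with FIRST {print}. Thus FOLLOW(A) = {id, print, then}.
FOLLOW(R): in S→then R, the suffix after R is empty, so FOLLOW(R) ⊇ FOLLOW(S) = {$, id, then}. Thus FOLLOW(R) = {$, id, then}.
FOLLOW(L): in E→L else id S, L is followed by else id S with FIRST {else}; in R→A print print L, the suffix after L is empty, so FOLLOW(L) ⊇ FOLLOW(R) = {$, id, then}. Thus FOLLOW(L) = {$, else, id, then}.

{$, id, then}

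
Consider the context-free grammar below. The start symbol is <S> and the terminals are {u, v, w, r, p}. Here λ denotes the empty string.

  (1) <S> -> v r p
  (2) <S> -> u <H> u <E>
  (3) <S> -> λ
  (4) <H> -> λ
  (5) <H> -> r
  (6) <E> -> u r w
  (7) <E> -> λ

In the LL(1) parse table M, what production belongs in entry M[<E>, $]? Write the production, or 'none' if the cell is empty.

FIRST(<S>): from <S>->v r p we get {v}; from <S>->u <H> u <E> we get {u}; from <S>->λ we get {λ}. So FIRST(<S>) = {λ, u, v}.
FIRST(<H>): from <H>->λ we get {λ}; from <H>->r we get {r}. So FIRST(<H>) = {λ, r}.
FIRST(<E>): from <E>->u r w we get {u}; from <E>->λ we get {λ}. So FIRST(<E>) = {λ, u}.
FOLLOW(<S>) includes $ since <S> is the start symbol.
FOLLOW(<S>): <S> appears on no right-hand side. Thus FOLLOW(<S>) = {$}.
FOLLOW(<E>): in <S>->u <H> u <E>, the suffix after <E> is empty, so FOLLOW(<E>) ⊇ FOLLOW(<S>) = {$}. Thus FOLLOW(<E>) = {$}.
For <E> -> u r w: FIRST(u r w) = {u}, so it goes in M[<E>, t] for t ∈ {u}.
For <E> -> λ: FIRST(λ) = {λ}, so it goes in M[<E>, t] for t ∈ {}; since λ ∈ FIRST, also for every t ∈ FOLLOW(<E>) = {$}.

<E> -> λ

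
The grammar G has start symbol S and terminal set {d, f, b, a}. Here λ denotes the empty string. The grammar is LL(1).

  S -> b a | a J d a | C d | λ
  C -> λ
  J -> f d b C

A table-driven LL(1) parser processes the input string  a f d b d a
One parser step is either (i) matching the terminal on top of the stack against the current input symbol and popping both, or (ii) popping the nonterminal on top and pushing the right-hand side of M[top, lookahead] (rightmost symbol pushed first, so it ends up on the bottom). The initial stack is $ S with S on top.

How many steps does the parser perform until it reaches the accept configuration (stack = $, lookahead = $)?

     Stack          Input          Action
  1  $ S            a f d b d a $  expand S -> a J d a
  2  $ a d J a      a f d b d a $  match a
  3  $ a d J        f d b d a $    expand J -> f d b C
  4  $ a d C b d f  f d b d a $    match f
  5  $ a d C b d    d b d a $      match d
  6  $ a d C b      b d a $        match b
  7  $ a d C        d a $          expand C -> λ
  8  $ a d          d a $          match d
  9  $ a            a $            match a
Accept reached after 9 steps.

9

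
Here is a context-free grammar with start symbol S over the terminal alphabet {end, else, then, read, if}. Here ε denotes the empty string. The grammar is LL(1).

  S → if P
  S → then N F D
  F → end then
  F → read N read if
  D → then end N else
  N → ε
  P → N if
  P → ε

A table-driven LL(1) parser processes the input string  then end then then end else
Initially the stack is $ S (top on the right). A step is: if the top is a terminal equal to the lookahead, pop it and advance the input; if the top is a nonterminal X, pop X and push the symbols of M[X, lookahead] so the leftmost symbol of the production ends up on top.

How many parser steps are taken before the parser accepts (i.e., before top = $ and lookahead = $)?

      Stack              Input                          Action
   1  $ S                then end then then end else $  expand S → then N F D
   2  $ D F N then       then end then then end else $  match then
   3  $ D F N            end then then end else $       expand N → ε
   4  $ D F              end then then end else $       expand F → end then
   5  $ D then end       end then then end else $       match end
   6  $ D then           then then end else $           match then
   7  $ D                then end else $                expand D → then end N else
   8  $ else N end then  then end else $                match then
   9  $ else N end       end else $                     match end
  10  $ else N           else $                         expand N → ε
  11  $ else             else $                         match else
Accept reached after 11 steps.

11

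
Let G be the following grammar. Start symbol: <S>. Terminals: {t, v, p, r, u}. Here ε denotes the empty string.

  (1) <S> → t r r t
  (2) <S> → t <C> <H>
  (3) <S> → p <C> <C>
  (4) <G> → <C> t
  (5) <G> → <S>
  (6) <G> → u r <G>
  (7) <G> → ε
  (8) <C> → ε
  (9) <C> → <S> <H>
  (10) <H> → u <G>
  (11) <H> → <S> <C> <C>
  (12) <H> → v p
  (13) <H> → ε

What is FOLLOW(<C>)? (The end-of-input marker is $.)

FIRST(<S>) = {p, t}
FIRST(<C>) = {ε, p, t}  (via <S> <H>)
FIRST(<H>) = {ε, p, t, u, v}  (via <S> <C> <C>)
FIRST(<G>) = {ε, p, t, u}  (via <C> t, <S>)
FOLLOW(<S>) includes $ since <S> is the start symbol.
FOLLOW(<S>): in <G>→<S>, the suffix after <S> is empty, so FOLLOW(<S>) ⊇ FOLLOW(<G>) = {$, p, t, u, v}; in <C>→<S> <H>, <S> is followed by <H> with FIRST {ε, p, t, u, v}; in <C>→<S> <H>, the suffix after <S> is nullable, so FOLLOW(<S>) ⊇ FOLLOW(<C>) = {$, p, t, u, v}; in <H>→<S> <C> <C>, <S> is followed by <C> <C> with FIRST {ε, p, t}; in <H>→<S> <C> <C>, the suffix after <S> is nullable, so FOLLOW(<S>) ⊇ FOLLOW(<H>) = {$, p, t, u, v}. Thus FOLLOW(<S>) = {$, p, t, u, v}.
FOLLOW(<G>): in <G>→u r <G>, the suffix after <G> is empty (adds nothing new); in <H>→u <G>, the suffix after <G> is empty, so FOLLOW(<G>) ⊇ FOLLOW(<H>) = {$, p, t, u, v}. Thus FOLLOW(<G>) = {$, p, t, u, v}.
FOLLOW(<C>): in <S>→t <C> <H>, <C> is followed by <H> with FIRST {ε, p, t, u, v}; in <S>→t <C> <H>, the suffix after <C> is nullable, so FOLLOW(<C>) ⊇ FOLLOW(<S>) = {$, p, t, u, v}; in <S>→p <C> <C> (occurrence 1), <C> is followed by <C> with FIRST {ε, p, t}; in <S>→p <C> <C> (occurrence 1), the suffix after <C> is nullable, so FOLLOW(<C>) ⊇ FOLLOW(<S>) = {$, p, t, u, v}; in <S>→p <C> <C> (occurrence 2), the suffix after <C> is empty, so FOLLOW(<C>) ⊇ FOLLOW(<S>) = {$, p, t, u, v}; in <G>→<C> t, <C> is followed by t with FIRST {t}; in <H>→<S> <C> <C> (occurrence 1), <C> is followed by <C> with FIRST {ε, p, t}; in <H>→<S> <C> <C> (occurrence 1), the suffix after <C> is nullable, so FOLLOW(<C>) ⊇ FOLLOW(<H>) = {$, p, t, u, v}; in <H>→<S> <C> <C> (occurrence 2), the suffix after <C> is empty, so FOLLOW(<C>) ⊇ FOLLOW(<H>) = {$, p, t, u, v}. Thus FOLLOW(<C>) = {$, p, t, u, v}.
FOLLOW(<H>): in <S>→t <C> <H>, the suffix after <H> is empty, so FOLLOW(<H>) ⊇ FOLLOW(<S>) = {$, p, t, u, v}; in <C>→<S> <H>, the suffix after <H> is empty, so FOLLOW(<H>) ⊇ FOLLOW(<C>) = {$, p, t, u, v}. Thus FOLLOW(<H>) = {$, p, t, u, v}.

{$, p, t, u, v}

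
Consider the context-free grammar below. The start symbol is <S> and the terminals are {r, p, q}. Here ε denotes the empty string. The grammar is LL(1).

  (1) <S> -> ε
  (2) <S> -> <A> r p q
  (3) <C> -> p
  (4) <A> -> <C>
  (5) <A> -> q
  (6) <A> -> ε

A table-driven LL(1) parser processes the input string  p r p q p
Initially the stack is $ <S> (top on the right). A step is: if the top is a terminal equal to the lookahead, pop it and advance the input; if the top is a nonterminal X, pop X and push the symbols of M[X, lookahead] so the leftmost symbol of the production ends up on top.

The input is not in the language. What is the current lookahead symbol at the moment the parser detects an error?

     Stack        Input        Action
  1  $ <S>        p r p q p $  expand <S> -> <A> r p q
  2  $ q p r <A>  p r p q p $  expand <A> -> <C>
  3  $ q p r <C>  p r p q p $  expand <C> -> p
  4  $ q p r p    p r p q p $  match p
  5  $ q p r      r p q p $    match r
  6  $ q p        p q p $      match p
  7  $ q          q p $        match q
  8  $            p $          error: stack empty but input remains

p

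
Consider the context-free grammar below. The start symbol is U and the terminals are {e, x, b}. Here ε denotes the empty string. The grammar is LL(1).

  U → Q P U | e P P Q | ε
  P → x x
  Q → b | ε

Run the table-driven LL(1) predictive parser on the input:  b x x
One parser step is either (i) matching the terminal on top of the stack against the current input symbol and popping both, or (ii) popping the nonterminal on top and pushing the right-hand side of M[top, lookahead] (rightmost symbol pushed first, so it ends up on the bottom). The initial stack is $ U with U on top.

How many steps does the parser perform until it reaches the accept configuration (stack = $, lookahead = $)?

     Stack    Input    Action
  1  $ U      b x x $  expand U → Q P U
  2  $ U P Q  b x x $  expand Q → b
  3  $ U P b  b x x $  match b
  4  $ U P    x x $    expand P → x x
  5  $ U x x  x x $    match x
  6  $ U x    x $      match x
  7  $ U      $        expand U → ε
Accept reached after 7 steps.

7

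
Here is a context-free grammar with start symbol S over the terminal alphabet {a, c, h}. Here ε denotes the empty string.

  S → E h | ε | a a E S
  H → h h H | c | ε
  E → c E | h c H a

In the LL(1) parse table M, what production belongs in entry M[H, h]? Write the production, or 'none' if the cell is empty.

FIRST(H) = {ε, c, h}
FIRST(E) = {c, h}
FIRST(S) = {ε, a, c, h}  (via E h)
FOLLOW(S) includes $ since S is the start symbol.
FOLLOW(H): in H→h h H, the suffix after H is empty (adds nothing new); in E→h c H a, H is followed by a with FIRST {a}. Thus FOLLOW(H) = {a}.
For H → h h H: FIRST(h h H) = {h}, so it goes in M[H, t] for t ∈ {h}.
For H → c: FIRST(c) = {c}, so it goes in M[H, t] for t ∈ {c}.
For H → ε: FIRST(ε) = {ε}, so it goes in M[H, t] for t ∈ {}; since ε ∈ FIRST, also for every t ∈ FOLLOW(H) = {a}.

H → h h H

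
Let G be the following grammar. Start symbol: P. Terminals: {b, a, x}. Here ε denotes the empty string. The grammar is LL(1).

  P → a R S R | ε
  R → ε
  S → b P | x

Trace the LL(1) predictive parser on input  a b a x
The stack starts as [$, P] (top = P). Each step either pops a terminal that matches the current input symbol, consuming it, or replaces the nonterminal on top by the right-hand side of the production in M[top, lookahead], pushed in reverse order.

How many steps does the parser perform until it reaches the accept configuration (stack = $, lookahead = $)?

step 1: stack=$ P  input=a b a x $  — expand P → a R S R
step 2: stack=$ R S R a  input=a b a x $  — match a
step 3: stack=$ R S R  input=b a x $  — expand R → ε
step 4: stack=$ R S  input=b a x $  — expand S → b P
step 5: stack=$ R P b  input=b a x $  — match b
step 6: stack=$ R P  input=a x $  — expand P → a R S R
step 7: stack=$ R R S R a  input=a x $  — match a
step 8: stack=$ R R S R  input=x $  — expand R → ε
step 9: stack=$ R R S  input=x $  — expand S → x
step 10: stack=$ R R x  input=x $  — match x
step 11: stack=$ R R  input=$  — expand R → ε
step 12: stack=$ R  input=$  — expand R → ε
Accept reached after 12 steps.

12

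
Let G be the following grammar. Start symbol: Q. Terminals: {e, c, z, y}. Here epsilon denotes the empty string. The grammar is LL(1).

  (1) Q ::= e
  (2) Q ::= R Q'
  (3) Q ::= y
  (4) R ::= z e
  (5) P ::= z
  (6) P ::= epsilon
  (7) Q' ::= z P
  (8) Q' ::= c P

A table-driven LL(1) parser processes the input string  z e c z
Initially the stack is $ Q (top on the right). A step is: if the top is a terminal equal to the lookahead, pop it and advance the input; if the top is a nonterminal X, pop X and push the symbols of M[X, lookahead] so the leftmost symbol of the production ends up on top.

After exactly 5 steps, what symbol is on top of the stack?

c

     Stack     Input      Action
  1  $ Q       z e c z $  expand Q ::= R Q'
  2  $ Q' R    z e c z $  expand R ::= z e
  3  $ Q' e z  z e c z $  match z
  4  $ Q' e    e c z $    match e
  5  $ Q'      c z $      expand Q' ::= c P
Stack after step 5: $ P c (top = c).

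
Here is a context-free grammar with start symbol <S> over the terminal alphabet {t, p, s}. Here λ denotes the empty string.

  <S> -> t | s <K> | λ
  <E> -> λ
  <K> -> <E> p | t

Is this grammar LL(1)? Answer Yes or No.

FIRST(<S>) = {λ, s, t}
FIRST(<E>) = {λ}
FIRST(<K>) = {p, t}
FOLLOW(<S>) = {$}
FOLLOW(<E>) = {p}
FOLLOW(<K>) = {$}
Each cell of M receives at most one production.

Yes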